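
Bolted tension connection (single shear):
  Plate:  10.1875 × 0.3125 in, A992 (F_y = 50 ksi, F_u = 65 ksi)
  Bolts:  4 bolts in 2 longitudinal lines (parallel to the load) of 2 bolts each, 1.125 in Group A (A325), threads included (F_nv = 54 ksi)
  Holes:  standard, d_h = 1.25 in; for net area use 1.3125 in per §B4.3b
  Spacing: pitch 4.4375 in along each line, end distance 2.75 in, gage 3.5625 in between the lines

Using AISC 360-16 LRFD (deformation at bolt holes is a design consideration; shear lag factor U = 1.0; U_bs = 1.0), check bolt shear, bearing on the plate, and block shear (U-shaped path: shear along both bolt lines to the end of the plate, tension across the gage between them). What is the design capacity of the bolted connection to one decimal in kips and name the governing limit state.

Bolt shear: A_b = π(1.125)²/4 = 0.99402 in². φR_n = 0.75 × 54 × 0.99402 × 4 × 1 = 161.0 kips.
Bearing (0.3125 in plate, F_u = 65 ksi): end bolts L_c = 2.75 − 1.25/2 = 2.125, R_n = min(1.2×2.125×0.3125×65, 2.4×1.125×0.3125×65) = 51.797 kips/bolt; interior L_c = 4.4375 − 1.25 = 3.1875, R_n = 54.844 kips/bolt. φR_n = 0.75 × (2×51.797 + 2×54.844) = 160.0 kips.
Block shear: shear path 2×[2.75+1×4.4375] = 2×7.1875 in, A_gv = 4.4922, A_nv = 2×(7.1875 − 1.5×1.3125)×0.3125 = 3.2617 in²; tension across gage: (3.5625 − 1×1.3125)×0.3125 = 0.70313 in². R_n = min(0.6×65×3.2617, 0.6×50×4.4922) + 1.0×65×0.70313 = min(127.21, 134.77) + 45.703 = 172.91 kips. φR_n = 0.75 × 172.91 = 129.7 kips.
Governing: min(161.0, 160.0, 129.7) = 129.7 kips → block shear.

129.7 kips (block shear governs)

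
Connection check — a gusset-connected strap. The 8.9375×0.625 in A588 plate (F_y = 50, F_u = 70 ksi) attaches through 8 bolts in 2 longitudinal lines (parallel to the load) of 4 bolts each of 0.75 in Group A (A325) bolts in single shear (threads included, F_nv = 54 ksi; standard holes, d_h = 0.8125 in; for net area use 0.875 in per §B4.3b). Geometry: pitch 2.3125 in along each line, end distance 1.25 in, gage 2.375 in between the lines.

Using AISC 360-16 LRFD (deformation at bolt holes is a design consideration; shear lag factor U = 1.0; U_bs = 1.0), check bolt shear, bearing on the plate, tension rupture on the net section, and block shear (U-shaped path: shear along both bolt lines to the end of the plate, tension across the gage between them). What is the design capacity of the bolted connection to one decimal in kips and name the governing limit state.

Bolt shear: A_b = π(0.75)²/4 = 0.44179 in². φR_n = 0.75 × 54 × 0.44179 × 8 × 1 = 143.1 kips.
Bearing (0.625 in plate, F_u = 70 ksi): end bolts L_c = 1.25 − 0.8125/2 = 0.84375, R_n = min(1.2×0.84375×0.625×70, 2.4×0.75×0.625×70) = 44.297 kips/bolt; interior L_c = 2.3125 − 0.8125 = 1.5, R_n = 78.75 kips/bolt. φR_n = 0.75 × (2×44.297 + 6×78.75) = 420.8 kips.
Tension rupture (net): A_n = (8.9375 − 2×0.875)×0.625 = 4.4922 in² (U = 1.0, A_e = A_n). φR_n = 0.75 × 70 × 4.4922 = 235.8 kips.
Block shear: shear path 2×[1.25+3×2.3125] = 2×8.1875 in, A_gv = 10.234, A_nv = 2×(8.1875 − 3.5×0.875)×0.625 = 6.4063 in²; tension across gage: (2.375 − 1×0.875)×0.625 = 0.9375 in². R_n = min(0.6×70×6.4063, 0.6×50×10.234) + 1.0×70×0.9375 = min(269.06, 307.02) + 65.625 = 334.69 kips. φR_n = 0.75 × 334.69 = 251.0 kips.
Governing: min(143.1, 420.8, 235.8, 251.0) = 143.1 kips → bolt shear.

143.1 kips (bolt shear governs)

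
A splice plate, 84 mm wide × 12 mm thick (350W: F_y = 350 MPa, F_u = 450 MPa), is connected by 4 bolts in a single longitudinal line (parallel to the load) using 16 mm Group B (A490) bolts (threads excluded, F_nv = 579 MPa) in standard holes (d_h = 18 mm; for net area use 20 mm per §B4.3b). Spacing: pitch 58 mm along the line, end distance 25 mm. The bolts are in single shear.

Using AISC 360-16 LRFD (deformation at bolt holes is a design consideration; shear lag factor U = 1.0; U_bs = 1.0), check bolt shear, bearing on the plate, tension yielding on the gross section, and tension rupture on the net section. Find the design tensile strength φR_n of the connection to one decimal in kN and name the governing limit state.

259.2 kN (net-section rupture governs)

Bolt shear: A_b = π(16)²/4 = 201.06 mm². φR_n = 0.75 × 579 × 201.06 × 4 × 1 = 349.2 kN.
Bearing (12 mm plate, F_u = 450 MPa): end bolts L_c = 25 − 18/2 = 16, R_n = min(1.2×16×12×450, 2.4×16×12×450) = 103.68 kN/bolt; interior L_c = 58 − 18 = 40, R_n = 207.36 kN/bolt. φR_n = 0.75 × (1×103.68 + 3×207.36) = 544.3 kN.
Tension yield (gross): A_g = 84×12 = 1008 mm². φR_n = 0.90 × 350 × 1008 = 317.5 kN.
Tension rupture (net): A_n = (84 − 1×20)×12 = 768 mm² (U = 1.0, A_e = A_n). φR_n = 0.75 × 450 × 768 = 259.2 kN.
Governing: min(349.2, 544.3, 317.5, 259.2) = 259.2 kN → net-section rupture.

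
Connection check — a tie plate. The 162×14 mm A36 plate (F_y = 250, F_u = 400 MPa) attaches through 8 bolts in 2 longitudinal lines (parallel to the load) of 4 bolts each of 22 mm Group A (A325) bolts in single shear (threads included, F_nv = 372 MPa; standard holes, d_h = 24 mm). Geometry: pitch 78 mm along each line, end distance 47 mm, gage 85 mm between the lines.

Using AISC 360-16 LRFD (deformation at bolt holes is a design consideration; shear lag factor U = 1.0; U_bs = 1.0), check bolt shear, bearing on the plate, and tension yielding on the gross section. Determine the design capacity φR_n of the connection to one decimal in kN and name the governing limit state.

510.3 kN (gross-section yield governs)

Bolt shear: A_b = π(22)²/4 = 380.13 mm². φR_n = 0.75 × 372 × 380.13 × 8 × 1 = 848.5 kN.
Bearing (14 mm plate, F_u = 400 MPa): end bolts L_c = 47 − 24/2 = 35, R_n = min(1.2×35×14×400, 2.4×22×14×400) = 235.2 kN/bolt; interior L_c = 78 − 24 = 54, R_n = 295.68 kN/bolt. φR_n = 0.75 × (2×235.2 + 6×295.68) = 1683.4 kN.
Tension yield (gross): A_g = 162×14 = 2268 mm². φR_n = 0.90 × 250 × 2268 = 510.3 kN.
Governing: min(848.5, 1683.4, 510.3) = 510.3 kN → gross-section yield.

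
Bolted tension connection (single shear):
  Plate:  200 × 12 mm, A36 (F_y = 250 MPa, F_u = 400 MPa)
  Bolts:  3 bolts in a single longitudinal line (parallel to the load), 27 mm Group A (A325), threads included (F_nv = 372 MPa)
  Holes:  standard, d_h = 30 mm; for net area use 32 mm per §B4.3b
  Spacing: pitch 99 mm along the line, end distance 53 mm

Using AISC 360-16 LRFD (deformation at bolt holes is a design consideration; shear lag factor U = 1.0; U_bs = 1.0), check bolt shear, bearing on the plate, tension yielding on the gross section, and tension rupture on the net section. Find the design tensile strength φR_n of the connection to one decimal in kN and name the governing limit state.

Bolt shear: A_b = π(27)²/4 = 572.56 mm². φR_n = 0.75 × 372 × 572.56 × 3 × 1 = 479.2 kN.
Bearing (12 mm plate, F_u = 400 MPa): end bolts L_c = 53 − 30/2 = 38, R_n = min(1.2×38×12×400, 2.4×27×12×400) = 218.88 kN/bolt; interior L_c = 99 − 30 = 69, R_n = 311.04 kN/bolt. φR_n = 0.75 × (1×218.88 + 2×311.04) = 630.7 kN.
Tension yield (gross): A_g = 200×12 = 2400 mm². φR_n = 0.90 × 250 × 2400 = 540.0 kN.
Tension rupture (net): A_n = (200 − 1×32)×12 = 2016 mm² (U = 1.0, A_e = A_n). φR_n = 0.75 × 400 × 2016 = 604.8 kN.
Governing: min(479.2, 630.7, 540.0, 604.8) = 479.2 kN → bolt shear.

479.2 kN (bolt shear governs)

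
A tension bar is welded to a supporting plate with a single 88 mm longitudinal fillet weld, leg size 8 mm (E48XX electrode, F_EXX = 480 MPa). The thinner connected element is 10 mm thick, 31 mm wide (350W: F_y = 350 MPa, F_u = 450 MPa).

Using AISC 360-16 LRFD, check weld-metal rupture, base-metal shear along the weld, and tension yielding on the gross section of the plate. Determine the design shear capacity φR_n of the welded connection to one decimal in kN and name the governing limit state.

Weld metal: throat = 0.707×8 = 5.656 mm, L = 88 mm. φR_n = 0.75 × 0.6 × 480 × 5.656 × 88 = 107.5 kN.
Base metal shear (10 mm plate): yield φR_n = 1.0×0.6×350×10×88 = 184.8 kN; rupture φR_n = 0.75×0.6×450×10×88 = 178.2 kN; take 178.2 kN (rupture).
Tension yield (gross): A_g = 31×10 = 310 mm². φR_n = 0.90 × 350 × 310 = 97.7 kN.
Governing: min(107.5, 178.2, 97.7) = 97.7 kN → gross-section yield.

97.7 kN (gross-section yield governs)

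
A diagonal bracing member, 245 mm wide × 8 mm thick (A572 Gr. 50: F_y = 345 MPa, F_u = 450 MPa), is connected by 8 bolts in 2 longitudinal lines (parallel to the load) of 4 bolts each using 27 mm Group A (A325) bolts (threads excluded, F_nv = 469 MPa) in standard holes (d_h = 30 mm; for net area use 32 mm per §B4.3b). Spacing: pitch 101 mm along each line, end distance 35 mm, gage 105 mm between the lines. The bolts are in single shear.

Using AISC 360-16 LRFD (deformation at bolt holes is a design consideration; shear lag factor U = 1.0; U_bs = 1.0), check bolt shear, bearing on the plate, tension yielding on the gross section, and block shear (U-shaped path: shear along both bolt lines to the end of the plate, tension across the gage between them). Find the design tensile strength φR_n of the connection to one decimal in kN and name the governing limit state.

608.6 kN (gross-section yield governs)

Bolt shear: A_b = π(27)²/4 = 572.56 mm². φR_n = 0.75 × 469 × 572.56 × 8 × 1 = 1611.2 kN.
Bearing (8 mm plate, F_u = 450 MPa): end bolts L_c = 35 − 30/2 = 20, R_n = min(1.2×20×8×450, 2.4×27×8×450) = 86.4 kN/bolt; interior L_c = 101 − 30 = 71, R_n = 233.28 kN/bolt. φR_n = 0.75 × (2×86.4 + 6×233.28) = 1179.4 kN.
Tension yield (gross): A_g = 245×8 = 1960 mm². φR_n = 0.90 × 345 × 1960 = 608.6 kN.
Block shear: shear path 2×[35+3×101] = 2×338 mm, A_gv = 5408, A_nv = 2×(338 − 3.5×32)×8 = 3616 mm²; tension across gage: (105 − 1×32)×8 = 584 mm². R_n = min(0.6×450×3616, 0.6×345×5408) + 1.0×450×584 = min(976.32, 1119.5) + 262.8 = 1239.1 kN. φR_n = 0.75 × 1239.1 = 929.3 kN.
Governing: min(1611.2, 1179.4, 608.6, 929.3) = 608.6 kN → gross-section yield.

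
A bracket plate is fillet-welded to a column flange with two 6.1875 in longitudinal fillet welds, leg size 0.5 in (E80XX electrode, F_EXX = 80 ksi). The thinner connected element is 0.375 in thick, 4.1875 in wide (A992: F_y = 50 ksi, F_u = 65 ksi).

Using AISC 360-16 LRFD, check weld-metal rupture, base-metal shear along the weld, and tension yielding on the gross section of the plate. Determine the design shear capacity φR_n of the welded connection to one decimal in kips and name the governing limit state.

70.7 kips (gross-section yield governs)

Weld metal: throat = 0.707×0.5 = 0.3535 in, L = 2×6.1875 = 12.375 in. φR_n = 0.75 × 0.6 × 80 × 0.3535 × 12.375 = 157.5 kips.
Base metal shear (0.375 in plate): yield φR_n = 1.0×0.6×50×0.375×12.375 = 139.2 kips; rupture φR_n = 0.75×0.6×65×0.375×12.375 = 135.7 kips; take 135.7 kips (rupture).
Tension yield (gross): A_g = 4.1875×0.375 = 1.5703 in². φR_n = 0.90 × 50 × 1.5703 = 70.7 kips.
Governing: min(157.5, 135.7, 70.7) = 70.7 kips → gross-section yield.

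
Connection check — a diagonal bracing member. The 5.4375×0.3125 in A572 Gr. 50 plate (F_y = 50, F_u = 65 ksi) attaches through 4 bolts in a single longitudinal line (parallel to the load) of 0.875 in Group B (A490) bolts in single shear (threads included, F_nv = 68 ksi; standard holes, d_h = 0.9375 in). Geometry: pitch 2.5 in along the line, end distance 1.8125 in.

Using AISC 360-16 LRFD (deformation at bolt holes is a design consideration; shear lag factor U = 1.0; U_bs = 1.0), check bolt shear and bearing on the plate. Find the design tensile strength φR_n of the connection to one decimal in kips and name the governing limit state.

110.3 kips (bearing governs)

Bolt shear: A_b = π(0.875)²/4 = 0.60132 in². φR_n = 0.75 × 68 × 0.60132 × 4 × 1 = 122.7 kips.
Bearing (0.3125 in plate, F_u = 65 ksi): end bolts L_c = 1.8125 − 0.9375/2 = 1.34375, R_n = min(1.2×1.34375×0.3125×65, 2.4×0.875×0.3125×65) = 32.754 kips/bolt; interior L_c = 2.5 − 0.9375 = 1.5625, R_n = 38.086 kips/bolt. φR_n = 0.75 × (1×32.754 + 3×38.086) = 110.3 kips.
Governing: min(122.7, 110.3) = 110.3 kips → bearing.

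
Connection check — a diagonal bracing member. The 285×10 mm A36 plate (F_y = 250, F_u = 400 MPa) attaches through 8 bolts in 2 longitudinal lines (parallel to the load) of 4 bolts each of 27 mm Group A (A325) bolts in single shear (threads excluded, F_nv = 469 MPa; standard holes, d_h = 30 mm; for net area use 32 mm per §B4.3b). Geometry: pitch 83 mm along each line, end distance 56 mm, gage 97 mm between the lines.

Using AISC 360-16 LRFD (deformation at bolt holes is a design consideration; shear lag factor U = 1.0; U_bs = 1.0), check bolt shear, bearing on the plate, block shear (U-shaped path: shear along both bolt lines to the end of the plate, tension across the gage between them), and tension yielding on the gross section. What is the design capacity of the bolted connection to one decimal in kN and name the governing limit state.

641.3 kN (gross-section yield governs)

Bolt shear: A_b = π(27)²/4 = 572.56 mm². φR_n = 0.75 × 469 × 572.56 × 8 × 1 = 1611.2 kN.
Bearing (10 mm plate, F_u = 400 MPa): end bolts L_c = 56 − 30/2 = 41, R_n = min(1.2×41×10×400, 2.4×27×10×400) = 196.8 kN/bolt; interior L_c = 83 − 30 = 53, R_n = 254.4 kN/bolt. φR_n = 0.75 × (2×196.8 + 6×254.4) = 1440.0 kN.
Block shear: shear path 2×[56+3×83] = 2×305 mm, A_gv = 6100, A_nv = 2×(305 − 3.5×32)×10 = 3860 mm²; tension across gage: (97 − 1×32)×10 = 650 mm². R_n = min(0.6×400×3860, 0.6×250×6100) + 1.0×400×650 = min(926.4, 915) + 260 = 1175 kN. φR_n = 0.75 × 1175 = 881.3 kN.
Tension yield (gross): A_g = 285×10 = 2850 mm². φR_n = 0.90 × 250 × 2850 = 641.3 kN.
Governing: min(1611.2, 1440.0, 881.3, 641.3) = 641.3 kN → gross-section yield.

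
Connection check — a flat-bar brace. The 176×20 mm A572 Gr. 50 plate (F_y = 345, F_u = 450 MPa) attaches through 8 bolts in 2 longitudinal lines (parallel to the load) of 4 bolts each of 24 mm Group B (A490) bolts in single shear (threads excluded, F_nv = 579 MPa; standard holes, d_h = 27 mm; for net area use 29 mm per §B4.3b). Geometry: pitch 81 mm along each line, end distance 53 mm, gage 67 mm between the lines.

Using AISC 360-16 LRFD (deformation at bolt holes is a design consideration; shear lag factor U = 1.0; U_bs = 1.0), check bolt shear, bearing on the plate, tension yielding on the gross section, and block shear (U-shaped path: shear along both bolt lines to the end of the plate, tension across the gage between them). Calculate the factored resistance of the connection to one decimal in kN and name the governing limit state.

1093.0 kN (gross-section yield governs)

Bolt shear: A_b = π(24)²/4 = 452.39 mm². φR_n = 0.75 × 579 × 452.39 × 8 × 1 = 1571.6 kN.
Bearing (20 mm plate, F_u = 450 MPa): end bolts L_c = 53 − 27/2 = 39.5, R_n = min(1.2×39.5×20×450, 2.4×24×20×450) = 426.6 kN/bolt; interior L_c = 81 − 27 = 54, R_n = 518.4 kN/bolt. φR_n = 0.75 × (2×426.6 + 6×518.4) = 2972.7 kN.
Tension yield (gross): A_g = 176×20 = 3520 mm². φR_n = 0.90 × 345 × 3520 = 1093.0 kN.
Block shear: shear path 2×[53+3×81] = 2×296 mm, A_gv = 11840, A_nv = 2×(296 − 3.5×29)×20 = 7780 mm²; tension across gage: (67 − 1×29)×20 = 760 mm². R_n = min(0.6×450×7780, 0.6×345×11840) + 1.0×450×760 = min(2100.6, 2450.9) + 342 = 2442.6 kN. φR_n = 0.75 × 2442.6 = 1832.0 kN.
Governing: min(1571.6, 2972.7, 1093.0, 1832.0) = 1093.0 kN → gross-section yield.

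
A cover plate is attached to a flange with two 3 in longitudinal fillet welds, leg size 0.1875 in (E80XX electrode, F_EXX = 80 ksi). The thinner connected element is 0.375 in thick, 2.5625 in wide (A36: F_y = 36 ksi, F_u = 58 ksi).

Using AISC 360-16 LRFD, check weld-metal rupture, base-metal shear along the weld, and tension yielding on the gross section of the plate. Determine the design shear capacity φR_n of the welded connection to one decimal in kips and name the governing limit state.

28.6 kips (weld metal governs)

Weld metal: throat = 0.707×0.1875 = 0.13256 in, L = 2×3 = 6 in. φR_n = 0.75 × 0.6 × 80 × 0.13256 × 6 = 28.6 kips.
Base metal shear (0.375 in plate): yield φR_n = 1.0×0.6×36×0.375×6 = 48.6 kips; rupture φR_n = 0.75×0.6×58×0.375×6 = 58.7 kips; take 48.6 kips (yield).
Tension yield (gross): A_g = 2.5625×0.375 = 0.96094 in². φR_n = 0.90 × 36 × 0.96094 = 31.1 kips.
Governing: min(28.6, 48.6, 31.1) = 28.6 kips → weld metal.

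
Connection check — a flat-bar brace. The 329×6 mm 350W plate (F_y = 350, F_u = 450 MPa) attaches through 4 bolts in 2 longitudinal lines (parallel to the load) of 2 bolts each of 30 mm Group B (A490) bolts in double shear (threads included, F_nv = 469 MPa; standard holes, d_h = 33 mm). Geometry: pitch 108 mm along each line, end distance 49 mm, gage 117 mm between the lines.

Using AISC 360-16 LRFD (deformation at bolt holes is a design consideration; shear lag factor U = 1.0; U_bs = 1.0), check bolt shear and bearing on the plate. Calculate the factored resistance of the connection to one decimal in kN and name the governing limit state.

Bolt shear: A_b = π(30)²/4 = 706.86 mm². φR_n = 0.75 × 469 × 706.86 × 4 × 2 = 1989.1 kN.
Bearing (6 mm plate, F_u = 450 MPa): end bolts L_c = 49 − 33/2 = 32.5, R_n = min(1.2×32.5×6×450, 2.4×30×6×450) = 105.3 kN/bolt; interior L_c = 108 − 33 = 75, R_n = 194.4 kN/bolt. φR_n = 0.75 × (2×105.3 + 2×194.4) = 449.6 kN.
Governing: min(1989.1, 449.6) = 449.6 kN → bearing.

449.6 kN (bearing governs)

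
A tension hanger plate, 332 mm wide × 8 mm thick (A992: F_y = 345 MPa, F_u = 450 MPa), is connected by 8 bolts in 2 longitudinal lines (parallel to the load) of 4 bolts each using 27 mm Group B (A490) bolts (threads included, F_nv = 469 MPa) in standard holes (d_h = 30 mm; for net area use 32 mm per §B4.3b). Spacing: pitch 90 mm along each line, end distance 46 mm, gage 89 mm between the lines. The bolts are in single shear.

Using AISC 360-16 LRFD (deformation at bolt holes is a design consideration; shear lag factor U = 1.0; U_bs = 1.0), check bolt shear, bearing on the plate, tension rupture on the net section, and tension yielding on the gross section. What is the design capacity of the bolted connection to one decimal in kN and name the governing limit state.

Bolt shear: A_b = π(27)²/4 = 572.56 mm². φR_n = 0.75 × 469 × 572.56 × 8 × 1 = 1611.2 kN.
Bearing (8 mm plate, F_u = 450 MPa): end bolts L_c = 46 − 30/2 = 31, R_n = min(1.2×31×8×450, 2.4×27×8×450) = 133.92 kN/bolt; interior L_c = 90 − 30 = 60, R_n = 233.28 kN/bolt. φR_n = 0.75 × (2×133.92 + 6×233.28) = 1250.6 kN.
Tension rupture (net): A_n = (332 − 2×32)×8 = 2144 mm² (U = 1.0, A_e = A_n). φR_n = 0.75 × 450 × 2144 = 723.6 kN.
Tension yield (gross): A_g = 332×8 = 2656 mm². φR_n = 0.90 × 345 × 2656 = 824.7 kN.
Governing: min(1611.2, 1250.6, 723.6, 824.7) = 723.6 kN → net-section rupture.

723.6 kN (net-section rupture governs)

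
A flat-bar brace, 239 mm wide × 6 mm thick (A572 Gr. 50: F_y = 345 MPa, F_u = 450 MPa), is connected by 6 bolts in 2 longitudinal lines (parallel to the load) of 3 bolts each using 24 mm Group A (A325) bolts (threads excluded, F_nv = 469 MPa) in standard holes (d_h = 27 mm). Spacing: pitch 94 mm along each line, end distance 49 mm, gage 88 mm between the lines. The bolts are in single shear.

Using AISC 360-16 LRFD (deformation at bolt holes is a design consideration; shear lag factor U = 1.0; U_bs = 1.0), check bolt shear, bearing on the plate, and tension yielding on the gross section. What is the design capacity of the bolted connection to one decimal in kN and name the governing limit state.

445.3 kN (gross-section yield governs)

Bolt shear: A_b = π(24)²/4 = 452.39 mm². φR_n = 0.75 × 469 × 452.39 × 6 × 1 = 954.8 kN.
Bearing (6 mm plate, F_u = 450 MPa): end bolts L_c = 49 − 27/2 = 35.5, R_n = min(1.2×35.5×6×450, 2.4×24×6×450) = 115.02 kN/bolt; interior L_c = 94 − 27 = 67, R_n = 155.52 kN/bolt. φR_n = 0.75 × (2×115.02 + 4×155.52) = 639.1 kN.
Tension yield (gross): A_g = 239×6 = 1434 mm². φR_n = 0.90 × 345 × 1434 = 445.3 kN.
Governing: min(954.8, 639.1, 445.3) = 445.3 kN → gross-section yield.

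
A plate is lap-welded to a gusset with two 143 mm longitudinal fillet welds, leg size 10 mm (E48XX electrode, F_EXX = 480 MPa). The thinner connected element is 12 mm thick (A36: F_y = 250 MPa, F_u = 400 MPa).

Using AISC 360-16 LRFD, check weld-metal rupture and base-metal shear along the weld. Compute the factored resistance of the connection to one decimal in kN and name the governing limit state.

Weld metal: throat = 0.707×10 = 7.07 mm, L = 2×143 = 286 mm. φR_n = 0.75 × 0.6 × 480 × 7.07 × 286 = 436.8 kN.
Base metal shear (12 mm plate): yield φR_n = 1.0×0.6×250×12×286 = 514.8 kN; rupture φR_n = 0.75×0.6×400×12×286 = 617.8 kN; take 514.8 kN (yield).
Governing: min(436.8, 514.8) = 436.8 kN → weld metal.

436.8 kN (weld metal governs)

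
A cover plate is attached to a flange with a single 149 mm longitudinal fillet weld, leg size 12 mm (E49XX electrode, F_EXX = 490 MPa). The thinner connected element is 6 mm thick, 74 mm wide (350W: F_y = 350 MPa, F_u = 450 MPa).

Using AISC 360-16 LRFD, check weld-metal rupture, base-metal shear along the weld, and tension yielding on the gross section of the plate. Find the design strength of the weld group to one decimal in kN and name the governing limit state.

139.9 kN (gross-section yield governs)

Weld metal: throat = 0.707×12 = 8.484 mm, L = 149 mm. φR_n = 0.75 × 0.6 × 490 × 8.484 × 149 = 278.7 kN.
Base metal shear (6 mm plate): yield φR_n = 1.0×0.6×350×6×149 = 187.7 kN; rupture φR_n = 0.75×0.6×450×6×149 = 181.0 kN; take 181.0 kN (rupture).
Tension yield (gross): A_g = 74×6 = 444 mm². φR_n = 0.90 × 350 × 444 = 139.9 kN.
Governing: min(278.7, 181.0, 139.9) = 139.9 kN → gross-section yield.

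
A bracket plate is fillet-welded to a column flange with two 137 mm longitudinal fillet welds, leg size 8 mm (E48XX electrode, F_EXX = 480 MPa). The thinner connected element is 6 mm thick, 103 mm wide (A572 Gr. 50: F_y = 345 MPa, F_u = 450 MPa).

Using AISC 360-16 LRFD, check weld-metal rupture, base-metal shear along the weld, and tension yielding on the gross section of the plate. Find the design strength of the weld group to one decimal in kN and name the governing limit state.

191.9 kN (gross-section yield governs)

Weld metal: throat = 0.707×8 = 5.656 mm, L = 2×137 = 274 mm. φR_n = 0.75 × 0.6 × 480 × 5.656 × 274 = 334.7 kN.
Base metal shear (6 mm plate): yield φR_n = 1.0×0.6×345×6×274 = 340.3 kN; rupture φR_n = 0.75×0.6×450×6×274 = 332.9 kN; take 332.9 kN (rupture).
Tension yield (gross): A_g = 103×6 = 618 mm². φR_n = 0.90 × 345 × 618 = 191.9 kN.
Governing: min(334.7, 332.9, 191.9) = 191.9 kN → gross-section yield.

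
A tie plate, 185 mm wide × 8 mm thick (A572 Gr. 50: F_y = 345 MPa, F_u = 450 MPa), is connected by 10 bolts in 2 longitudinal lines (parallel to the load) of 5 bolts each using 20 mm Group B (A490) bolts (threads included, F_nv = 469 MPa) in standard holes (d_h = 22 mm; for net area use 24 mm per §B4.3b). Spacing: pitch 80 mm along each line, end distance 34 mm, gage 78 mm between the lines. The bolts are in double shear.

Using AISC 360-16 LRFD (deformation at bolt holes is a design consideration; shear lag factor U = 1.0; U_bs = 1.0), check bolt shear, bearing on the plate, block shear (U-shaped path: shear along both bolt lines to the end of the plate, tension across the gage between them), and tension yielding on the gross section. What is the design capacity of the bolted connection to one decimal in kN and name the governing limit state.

459.5 kN (gross-section yield governs)

Bolt shear: A_b = π(20)²/4 = 314.16 mm². φR_n = 0.75 × 469 × 314.16 × 10 × 2 = 2210.1 kN.
Bearing (8 mm plate, F_u = 450 MPa): end bolts L_c = 34 − 22/2 = 23, R_n = min(1.2×23×8×450, 2.4×20×8×450) = 99.36 kN/bolt; interior L_c = 80 − 22 = 58, R_n = 172.8 kN/bolt. φR_n = 0.75 × (2×99.36 + 8×172.8) = 1185.8 kN.
Block shear: shear path 2×[34+4×80] = 2×354 mm, A_gv = 5664, A_nv = 2×(354 − 4.5×24)×8 = 3936 mm²; tension across gage: (78 − 1×24)×8 = 432 mm². R_n = min(0.6×450×3936, 0.6×345×5664) + 1.0×450×432 = min(1062.7, 1172.4) + 194.4 = 1257.1 kN. φR_n = 0.75 × 1257.1 = 942.8 kN.
Tension yield (gross): A_g = 185×8 = 1480 mm². φR_n = 0.90 × 345 × 1480 = 459.5 kN.
Governing: min(2210.1, 1185.8, 942.8, 459.5) = 459.5 kN → gross-section yield.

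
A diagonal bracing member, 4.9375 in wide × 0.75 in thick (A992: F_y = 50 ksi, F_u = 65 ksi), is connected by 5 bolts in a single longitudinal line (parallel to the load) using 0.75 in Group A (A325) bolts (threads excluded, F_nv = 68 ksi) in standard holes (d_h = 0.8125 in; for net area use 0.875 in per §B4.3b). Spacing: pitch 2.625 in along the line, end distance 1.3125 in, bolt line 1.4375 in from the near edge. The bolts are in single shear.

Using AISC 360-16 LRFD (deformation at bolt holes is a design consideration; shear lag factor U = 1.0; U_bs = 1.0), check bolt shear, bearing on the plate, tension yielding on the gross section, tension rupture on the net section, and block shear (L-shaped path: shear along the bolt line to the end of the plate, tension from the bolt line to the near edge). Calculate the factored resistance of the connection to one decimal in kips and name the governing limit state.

Bolt shear: A_b = π(0.75)²/4 = 0.44179 in². φR_n = 0.75 × 68 × 0.44179 × 5 × 1 = 112.7 kips.
Bearing (0.75 in plate, F_u = 65 ksi): end bolts L_c = 1.3125 − 0.8125/2 = 0.90625, R_n = min(1.2×0.90625×0.75×65, 2.4×0.75×0.75×65) = 53.016 kips/bolt; interior L_c = 2.625 − 0.8125 = 1.8125, R_n = 87.75 kips/bolt. φR_n = 0.75 × (1×53.016 + 4×87.75) = 303.0 kips.
Tension yield (gross): A_g = 4.9375×0.75 = 3.7031 in². φR_n = 0.90 × 50 × 3.7031 = 166.6 kips.
Tension rupture (net): A_n = (4.9375 − 1×0.875)×0.75 = 3.0469 in² (U = 1.0, A_e = A_n). φR_n = 0.75 × 65 × 3.0469 = 148.5 kips.
Block shear: shear path 1×[1.3125+4×2.625] = 1×11.8125 in, A_gv = 8.8594, A_nv = 1×(11.8125 − 4.5×0.875)×0.75 = 5.9063 in²; tension to near edge: (1.4375 − 0.5×0.875)×0.75 = 0.75 in². R_n = min(0.6×65×5.9063, 0.6×50×8.8594) + 1.0×65×0.75 = min(230.35, 265.78) + 48.75 = 279.1 kips. φR_n = 0.75 × 279.1 = 209.3 kips.
Governing: min(112.7, 303.0, 166.6, 148.5, 209.3) = 112.7 kips → bolt shear.

112.7 kips (bolt shear governs)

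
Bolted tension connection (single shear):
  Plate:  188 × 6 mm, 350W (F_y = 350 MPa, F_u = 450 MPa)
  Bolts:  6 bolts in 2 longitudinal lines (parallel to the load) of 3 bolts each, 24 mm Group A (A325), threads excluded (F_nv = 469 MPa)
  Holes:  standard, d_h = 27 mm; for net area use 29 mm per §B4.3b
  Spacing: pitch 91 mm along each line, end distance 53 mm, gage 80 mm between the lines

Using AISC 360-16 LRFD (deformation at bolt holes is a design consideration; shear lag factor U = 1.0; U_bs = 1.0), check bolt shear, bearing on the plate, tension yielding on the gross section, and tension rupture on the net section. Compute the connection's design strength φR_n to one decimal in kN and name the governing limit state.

Bolt shear: A_b = π(24)²/4 = 452.39 mm². φR_n = 0.75 × 469 × 452.39 × 6 × 1 = 954.8 kN.
Bearing (6 mm plate, F_u = 450 MPa): end bolts L_c = 53 − 27/2 = 39.5, R_n = min(1.2×39.5×6×450, 2.4×24×6×450) = 127.98 kN/bolt; interior L_c = 91 − 27 = 64, R_n = 155.52 kN/bolt. φR_n = 0.75 × (2×127.98 + 4×155.52) = 658.5 kN.
Tension yield (gross): A_g = 188×6 = 1128 mm². φR_n = 0.90 × 350 × 1128 = 355.3 kN.
Tension rupture (net): A_n = (188 − 2×29)×6 = 780 mm² (U = 1.0, A_e = A_n). φR_n = 0.75 × 450 × 780 = 263.3 kN.
Governing: min(954.8, 658.5, 355.3, 263.3) = 263.3 kN → net-section rupture.

263.3 kN (net-section rupture governs)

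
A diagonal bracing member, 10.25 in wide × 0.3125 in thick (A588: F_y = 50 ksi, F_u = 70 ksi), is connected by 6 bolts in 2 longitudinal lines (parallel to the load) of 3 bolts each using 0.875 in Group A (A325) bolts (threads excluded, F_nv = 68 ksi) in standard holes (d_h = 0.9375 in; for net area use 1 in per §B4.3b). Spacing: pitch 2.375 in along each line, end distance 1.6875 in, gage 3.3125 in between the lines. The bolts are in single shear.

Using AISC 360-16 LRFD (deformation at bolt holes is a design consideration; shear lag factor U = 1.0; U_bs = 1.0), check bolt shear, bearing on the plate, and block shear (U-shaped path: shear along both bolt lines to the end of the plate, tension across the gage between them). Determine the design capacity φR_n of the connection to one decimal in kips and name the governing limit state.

Bolt shear: A_b = π(0.875)²/4 = 0.60132 in². φR_n = 0.75 × 68 × 0.60132 × 6 × 1 = 184.0 kips.
Bearing (0.3125 in plate, F_u = 70 ksi): end bolts L_c = 1.6875 − 0.9375/2 = 1.21875, R_n = min(1.2×1.21875×0.3125×70, 2.4×0.875×0.3125×70) = 31.992 kips/bolt; interior L_c = 2.375 − 0.9375 = 1.4375, R_n = 37.734 kips/bolt. φR_n = 0.75 × (2×31.992 + 4×37.734) = 161.2 kips.
Block shear: shear path 2×[1.6875+2×2.375] = 2×6.4375 in, A_gv = 4.0234, A_nv = 2×(6.4375 − 2.5×1)×0.3125 = 2.4609 in²; tension across gage: (3.3125 − 1×1)×0.3125 = 0.72266 in². R_n = min(0.6×70×2.4609, 0.6×50×4.0234) + 1.0×70×0.72266 = min(103.36, 120.7) + 50.586 = 153.95 kips. φR_n = 0.75 × 153.95 = 115.5 kips.
Governing: min(184.0, 161.2, 115.5) = 115.5 kips → block shear.

115.5 kips (block shear governs)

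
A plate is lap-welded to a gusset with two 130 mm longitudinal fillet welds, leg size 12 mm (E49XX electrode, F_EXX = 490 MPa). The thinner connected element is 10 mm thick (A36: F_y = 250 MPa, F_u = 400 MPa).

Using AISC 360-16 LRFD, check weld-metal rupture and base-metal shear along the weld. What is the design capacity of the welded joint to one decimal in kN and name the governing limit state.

390.0 kN (base-metal shear governs)

Weld metal: throat = 0.707×12 = 8.484 mm, L = 2×130 = 260 mm. φR_n = 0.75 × 0.6 × 490 × 8.484 × 260 = 486.4 kN.
Base metal shear (10 mm plate): yield φR_n = 1.0×0.6×250×10×260 = 390.0 kN; rupture φR_n = 0.75×0.6×400×10×260 = 468.0 kN; take 390.0 kN (yield).
Governing: min(486.4, 390.0) = 390.0 kN → base-metal shear.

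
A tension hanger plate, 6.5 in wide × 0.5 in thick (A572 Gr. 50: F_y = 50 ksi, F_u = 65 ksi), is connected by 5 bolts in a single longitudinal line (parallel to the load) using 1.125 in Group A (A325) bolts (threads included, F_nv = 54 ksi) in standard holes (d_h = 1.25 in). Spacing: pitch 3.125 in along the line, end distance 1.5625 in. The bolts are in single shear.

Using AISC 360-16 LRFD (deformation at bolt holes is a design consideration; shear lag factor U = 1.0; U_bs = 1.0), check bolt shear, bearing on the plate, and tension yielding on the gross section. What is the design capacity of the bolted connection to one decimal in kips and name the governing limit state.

Bolt shear: A_b = π(1.125)²/4 = 0.99402 in². φR_n = 0.75 × 54 × 0.99402 × 5 × 1 = 201.3 kips.
Bearing (0.5 in plate, F_u = 65 ksi): end bolts L_c = 1.5625 − 1.25/2 = 0.9375, R_n = min(1.2×0.9375×0.5×65, 2.4×1.125×0.5×65) = 36.563 kips/bolt; interior L_c = 3.125 − 1.25 = 1.875, R_n = 73.125 kips/bolt. φR_n = 0.75 × (1×36.563 + 4×73.125) = 246.8 kips.
Tension yield (gross): A_g = 6.5×0.5 = 3.25 in². φR_n = 0.90 × 50 × 3.25 = 146.3 kips.
Governing: min(201.3, 246.8, 146.3) = 146.3 kips → gross-section yield.

146.3 kips (gross-section yield governs)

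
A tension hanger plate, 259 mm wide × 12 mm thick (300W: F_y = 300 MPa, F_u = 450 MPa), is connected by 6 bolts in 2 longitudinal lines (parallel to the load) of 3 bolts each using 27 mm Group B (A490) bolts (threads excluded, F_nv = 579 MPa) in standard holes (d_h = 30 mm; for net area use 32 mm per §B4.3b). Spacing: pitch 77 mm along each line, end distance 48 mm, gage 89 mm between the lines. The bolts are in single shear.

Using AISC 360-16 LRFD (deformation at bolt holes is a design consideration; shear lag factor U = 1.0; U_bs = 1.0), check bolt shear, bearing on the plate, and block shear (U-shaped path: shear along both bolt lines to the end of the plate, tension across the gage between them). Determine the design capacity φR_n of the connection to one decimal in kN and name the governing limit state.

Bolt shear: A_b = π(27)²/4 = 572.56 mm². φR_n = 0.75 × 579 × 572.56 × 6 × 1 = 1491.8 kN.
Bearing (12 mm plate, F_u = 450 MPa): end bolts L_c = 48 − 30/2 = 33, R_n = min(1.2×33×12×450, 2.4×27×12×450) = 213.84 kN/bolt; interior L_c = 77 − 30 = 47, R_n = 304.56 kN/bolt. φR_n = 0.75 × (2×213.84 + 4×304.56) = 1234.4 kN.
Block shear: shear path 2×[48+2×77] = 2×202 mm, A_gv = 4848, A_nv = 2×(202 − 2.5×32)×12 = 2928 mm²; tension across gage: (89 − 1×32)×12 = 684 mm². R_n = min(0.6×450×2928, 0.6×300×4848) + 1.0×450×684 = min(790.56, 872.64) + 307.8 = 1098.4 kN. φR_n = 0.75 × 1098.4 = 823.8 kN.
Governing: min(1491.8, 1234.4, 823.8) = 823.8 kN → block shear.

823.8 kN (block shear governs)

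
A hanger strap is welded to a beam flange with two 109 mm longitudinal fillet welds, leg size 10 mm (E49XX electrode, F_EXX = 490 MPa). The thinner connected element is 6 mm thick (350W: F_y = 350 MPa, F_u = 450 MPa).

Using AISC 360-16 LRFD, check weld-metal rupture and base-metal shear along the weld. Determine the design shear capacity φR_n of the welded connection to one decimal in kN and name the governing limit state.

Weld metal: throat = 0.707×10 = 7.07 mm, L = 2×109 = 218 mm. φR_n = 0.75 × 0.6 × 490 × 7.07 × 218 = 339.8 kN.
Base metal shear (6 mm plate): yield φR_n = 1.0×0.6×350×6×218 = 274.7 kN; rupture φR_n = 0.75×0.6×450×6×218 = 264.9 kN; take 264.9 kN (rupture).
Governing: min(339.8, 264.9) = 264.9 kN → base-metal shear.

264.9 kN (base-metal shear governs)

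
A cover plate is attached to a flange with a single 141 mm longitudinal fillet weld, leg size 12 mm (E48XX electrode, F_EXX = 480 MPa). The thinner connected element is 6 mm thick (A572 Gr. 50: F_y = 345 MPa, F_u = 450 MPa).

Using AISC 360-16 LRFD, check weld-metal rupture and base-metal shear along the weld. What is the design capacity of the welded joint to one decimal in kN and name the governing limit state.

Weld metal: throat = 0.707×12 = 8.484 mm, L = 141 mm. φR_n = 0.75 × 0.6 × 480 × 8.484 × 141 = 258.4 kN.
Base metal shear (6 mm plate): yield φR_n = 1.0×0.6×345×6×141 = 175.1 kN; rupture φR_n = 0.75×0.6×450×6×141 = 171.3 kN; take 171.3 kN (rupture).
Governing: min(258.4, 171.3) = 171.3 kN → base-metal shear.

171.3 kN (base-metal shear governs)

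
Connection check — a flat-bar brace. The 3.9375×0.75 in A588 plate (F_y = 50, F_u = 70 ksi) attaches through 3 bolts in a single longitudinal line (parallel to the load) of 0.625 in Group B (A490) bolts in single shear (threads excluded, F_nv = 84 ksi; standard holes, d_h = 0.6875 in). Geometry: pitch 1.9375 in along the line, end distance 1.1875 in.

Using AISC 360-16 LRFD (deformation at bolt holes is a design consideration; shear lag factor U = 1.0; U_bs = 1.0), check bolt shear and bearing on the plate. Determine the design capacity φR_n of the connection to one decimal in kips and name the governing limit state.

58.0 kips (bolt shear governs)

Bolt shear: A_b = π(0.625)²/4 = 0.3068 in². φR_n = 0.75 × 84 × 0.3068 × 3 × 1 = 58.0 kips.
Bearing (0.75 in plate, F_u = 70 ksi): end bolts L_c = 1.1875 − 0.6875/2 = 0.84375, R_n = min(1.2×0.84375×0.75×70, 2.4×0.625×0.75×70) = 53.156 kips/bolt; interior L_c = 1.9375 − 0.6875 = 1.25, R_n = 78.75 kips/bolt. φR_n = 0.75 × (1×53.156 + 2×78.75) = 158.0 kips.
Governing: min(58.0, 158.0) = 58.0 kips → bolt shear.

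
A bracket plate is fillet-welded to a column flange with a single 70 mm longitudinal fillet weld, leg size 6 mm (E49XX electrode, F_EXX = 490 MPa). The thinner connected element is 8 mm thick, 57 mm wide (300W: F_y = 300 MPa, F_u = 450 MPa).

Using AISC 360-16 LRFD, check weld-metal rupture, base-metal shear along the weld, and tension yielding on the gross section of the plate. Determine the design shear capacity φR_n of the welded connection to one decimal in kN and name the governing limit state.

Weld metal: throat = 0.707×6 = 4.242 mm, L = 70 mm. φR_n = 0.75 × 0.6 × 490 × 4.242 × 70 = 65.5 kN.
Base metal shear (8 mm plate): yield φR_n = 1.0×0.6×300×8×70 = 100.8 kN; rupture φR_n = 0.75×0.6×450×8×70 = 113.4 kN; take 100.8 kN (yield).
Tension yield (gross): A_g = 57×8 = 456 mm². φR_n = 0.90 × 300 × 456 = 123.1 kN.
Governing: min(65.5, 100.8, 123.1) = 65.5 kN → weld metal.

65.5 kN (weld metal governs)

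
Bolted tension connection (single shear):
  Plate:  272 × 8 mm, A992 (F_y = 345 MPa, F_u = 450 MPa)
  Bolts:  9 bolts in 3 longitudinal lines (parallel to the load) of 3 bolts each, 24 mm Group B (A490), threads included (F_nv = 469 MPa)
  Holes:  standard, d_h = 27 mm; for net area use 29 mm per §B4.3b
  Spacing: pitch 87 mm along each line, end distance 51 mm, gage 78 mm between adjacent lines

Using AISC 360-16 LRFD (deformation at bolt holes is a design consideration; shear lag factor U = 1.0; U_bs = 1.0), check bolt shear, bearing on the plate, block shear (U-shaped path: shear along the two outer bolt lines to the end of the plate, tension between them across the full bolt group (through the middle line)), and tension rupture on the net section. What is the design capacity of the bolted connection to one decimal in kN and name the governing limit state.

499.5 kN (net-section rupture governs)

Bolt shear: A_b = π(24)²/4 = 452.39 mm². φR_n = 0.75 × 469 × 452.39 × 9 × 1 = 1432.2 kN.
Bearing (8 mm plate, F_u = 450 MPa): end bolts L_c = 51 − 27/2 = 37.5, R_n = min(1.2×37.5×8×450, 2.4×24×8×450) = 162 kN/bolt; interior L_c = 87 − 27 = 60, R_n = 207.36 kN/bolt. φR_n = 0.75 × (3×162 + 6×207.36) = 1297.6 kN.
Block shear: shear path 2×[51+2×87] = 2×225 mm, A_gv = 3600, A_nv = 2×(225 − 2.5×29)×8 = 2440 mm²; tension across gage: (156 − 2×29)×8 = 784 mm². R_n = min(0.6×450×2440, 0.6×345×3600) + 1.0×450×784 = min(658.8, 745.2) + 352.8 = 1011.6 kN. φR_n = 0.75 × 1011.6 = 758.7 kN.
Tension rupture (net): A_n = (272 − 3×29)×8 = 1480 mm² (U = 1.0, A_e = A_n). φR_n = 0.75 × 450 × 1480 = 499.5 kN.
Governing: min(1432.2, 1297.6, 758.7, 499.5) = 499.5 kN → net-section rupture.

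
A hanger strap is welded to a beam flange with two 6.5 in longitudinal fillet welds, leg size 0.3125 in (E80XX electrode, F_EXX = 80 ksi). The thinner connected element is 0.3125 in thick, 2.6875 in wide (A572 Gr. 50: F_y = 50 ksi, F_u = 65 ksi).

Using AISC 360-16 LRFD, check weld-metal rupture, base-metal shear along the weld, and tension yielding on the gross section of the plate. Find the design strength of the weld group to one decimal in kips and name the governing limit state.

Weld metal: throat = 0.707×0.3125 = 0.22094 in, L = 2×6.5 = 13 in. φR_n = 0.75 × 0.6 × 80 × 0.22094 × 13 = 103.4 kips.
Base metal shear (0.3125 in plate): yield φR_n = 1.0×0.6×50×0.3125×13 = 121.9 kips; rupture φR_n = 0.75×0.6×65×0.3125×13 = 118.8 kips; take 118.8 kips (rupture).
Tension yield (gross): A_g = 2.6875×0.3125 = 0.83984 in². φR_n = 0.90 × 50 × 0.83984 = 37.8 kips.
Governing: min(103.4, 118.8, 37.8) = 37.8 kips → gross-section yield.

37.8 kips (gross-section yield governs)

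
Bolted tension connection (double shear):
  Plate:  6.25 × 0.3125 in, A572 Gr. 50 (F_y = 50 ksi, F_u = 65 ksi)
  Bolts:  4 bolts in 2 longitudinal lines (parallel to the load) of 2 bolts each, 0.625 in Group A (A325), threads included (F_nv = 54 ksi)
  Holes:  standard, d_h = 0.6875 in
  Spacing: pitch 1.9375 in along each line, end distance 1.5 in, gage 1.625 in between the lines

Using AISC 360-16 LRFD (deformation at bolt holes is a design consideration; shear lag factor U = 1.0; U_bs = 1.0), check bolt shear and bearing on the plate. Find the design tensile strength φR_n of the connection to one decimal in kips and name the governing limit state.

Bolt shear: A_b = π(0.625)²/4 = 0.3068 in². φR_n = 0.75 × 54 × 0.3068 × 4 × 2 = 99.4 kips.
Bearing (0.3125 in plate, F_u = 65 ksi): end bolts L_c = 1.5 − 0.6875/2 = 1.15625, R_n = min(1.2×1.15625×0.3125×65, 2.4×0.625×0.3125×65) = 28.184 kips/bolt; interior L_c = 1.9375 − 0.6875 = 1.25, R_n = 30.469 kips/bolt. φR_n = 0.75 × (2×28.184 + 2×30.469) = 88.0 kips.
Governing: min(99.4, 88.0) = 88.0 kips → bearing.

88.0 kips (bearing governs)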